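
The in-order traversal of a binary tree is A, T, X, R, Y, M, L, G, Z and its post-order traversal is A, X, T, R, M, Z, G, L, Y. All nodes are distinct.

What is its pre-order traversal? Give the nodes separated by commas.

The last element of post-order is the root; it splits in-order into left and right subtrees.
Root Y: left subtree has 4 nodes {A, T, X, R}, right has 4 {M, L, G, Z}.
  Root R: left subtree has 3 nodes {A, T, X}, right has 0 { }.
    Root T: left subtree has 1 node {A}, right has 1 {X}.
  Root L: left subtree has 1 node {M}, right has 2 {G, Z}.
    Root G: left subtree has 0 nodes { }, right has 1 {Z}.

Y, R, T, A, X, L, M, G, Z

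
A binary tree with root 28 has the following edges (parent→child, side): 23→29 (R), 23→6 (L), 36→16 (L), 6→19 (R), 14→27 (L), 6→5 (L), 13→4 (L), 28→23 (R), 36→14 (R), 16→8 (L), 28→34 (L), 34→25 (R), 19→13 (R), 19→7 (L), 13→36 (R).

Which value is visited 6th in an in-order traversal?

In-order visits the left subtree, then the node, then the right subtree.
At 28: go left to 34.
  At 34: no left child.
  Visit 34.
  At 34: go right to 25.
    25 is a leaf — visit 25.
Visit 28.
At 28: go right to 23.
  At 23: go left to 6.
    At 6: go left to 5.
      5 is a leaf — visit 5.
    Visit 6.
    At 6: go right to 19.
      At 19: go left to 7.
        7 is a leaf — visit 7.
      Visit 19.
      At 19: go right to 13.
        At 13: go left to 4.
          4 is a leaf — visit 4.
        Visit 13.
        At 13: go right to 36.
          At 36: go left to 16.
            At 16: go left to 8.
              8 is a leaf — visit 8.
            Visit 16.
            At 16: no right child.
          Visit 36.
          At 36: go right to 14.
            At 14: go left to 27.
              27 is a leaf — visit 27.
            Visit 14.
            At 14: no right child.
  Visit 23.
  At 23: go right to 29.
    29 is a leaf — visit 29.
Full in-order sequence: 34, 25, 28, 5, 6, 7, 19, 4, 13, 8, 16, 36, 27, 14, 23, 29.

7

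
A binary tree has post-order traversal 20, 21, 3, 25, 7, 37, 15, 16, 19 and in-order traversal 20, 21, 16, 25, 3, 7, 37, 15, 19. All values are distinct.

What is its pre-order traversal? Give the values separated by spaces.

The last element of post-order is the root; it splits in-order into left and right subtrees.
Root 19: left subtree has 8 nodes {20, 21, 16, 25, 3, 7, 37, 15}, right has 0 { }.
  Root 16: left subtree has 2 nodes {20, 21}, right has 5 {25, 3, 7, 37, 15}.
    Root 21: left subtree has 1 node {20}, right has 0 { }.
    Root 15: left subtree has 4 nodes {25, 3, 7, 37}, right has 0 { }.
      Root 37: left subtree has 3 nodes {25, 3, 7}, right has 0 { }.
        Root 7: left subtree has 2 nodes {25, 3}, right has 0 { }.
          Root 25: left subtree has 0 nodes { }, right has 1 {3}.

19 16 21 20 15 37 7 25 3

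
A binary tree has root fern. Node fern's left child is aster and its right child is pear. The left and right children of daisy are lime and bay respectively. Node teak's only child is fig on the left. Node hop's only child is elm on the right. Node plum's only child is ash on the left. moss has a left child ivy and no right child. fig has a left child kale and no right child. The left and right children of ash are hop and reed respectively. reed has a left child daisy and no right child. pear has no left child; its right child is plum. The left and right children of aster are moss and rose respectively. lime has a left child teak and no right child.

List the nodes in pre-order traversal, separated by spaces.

fern aster moss ivy rose pear plum ash hop elm reed daisy lime teak fig kale bay

Pre-order visits the node, then its left subtree, then its right subtree.
Visit fern.
At fern: go left to aster.
  Visit aster.
  At aster: go left to moss.
    Visit moss.
    At moss: go left to ivy.
      ivy is a leaf — visit ivy.
    At moss: no right child.
  At aster: go right to rose.
    rose is a leaf — visit rose.
At fern: go right to pear.
  Visit pear.
  At pear: no left child.
  At pear: go right to plum.
    Visit plum.
    At plum: go left to ash.
      Visit ash.
      At ash: go left to hop.
        Visit hop.
        At hop: no left child.
        At hop: go right to elm.
          elm is a leaf — visit elm.
      At ash: go right to reed.
        Visit reed.
        At reed: go left to daisy.
          Visit daisy.
          At daisy: go left to lime.
            Visit lime.
            At lime: go left to teak.
              Visit teak.
              At teak: go left to fig.
                Visit fig.
                At fig: go left to kale.
                  kale is a leaf — visit kale.
                At fig: no right child.
              At teak: no right child.
            At lime: no right child.
          At daisy: go right to bay.
            bay is a leaf — visit bay.
        At reed: no right child.
    At plum: no right child.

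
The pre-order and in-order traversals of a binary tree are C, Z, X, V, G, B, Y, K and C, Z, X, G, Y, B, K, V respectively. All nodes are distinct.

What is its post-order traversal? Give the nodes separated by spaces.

The first element of pre-order is the root; it splits in-order into left and right subtrees.
Root C: left subtree has 0 nodes { }, right has 7 {Z, X, G, Y, B, K, V}.
  Root Z: left subtree has 0 nodes { }, right has 6 {X, G, Y, B, K, V}.
    Root X: left subtree has 0 nodes { }, right has 5 {G, Y, B, K, V}.
      Root V: left subtree has 4 nodes {G, Y, B, K}, right has 0 { }.
        Root G: left subtree has 0 nodes { }, right has 3 {Y, B, K}.
          Root B: left subtree has 1 node {Y}, right has 1 {K}.

Y K B G V X Z C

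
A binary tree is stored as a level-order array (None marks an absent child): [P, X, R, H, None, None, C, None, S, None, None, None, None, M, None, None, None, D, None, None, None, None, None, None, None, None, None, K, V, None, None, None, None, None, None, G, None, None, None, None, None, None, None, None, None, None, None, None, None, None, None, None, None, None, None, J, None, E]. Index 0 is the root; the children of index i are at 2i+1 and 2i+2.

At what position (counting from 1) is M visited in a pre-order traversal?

Pre-order visits the node, then its left subtree, then its right subtree.
Visit P.
At P: go left to X.
  Visit X.
  At X: go left to H.
    Visit H.
    At H: no left child.
    At H: go right to S.
      Visit S.
      At S: go left to D.
        Visit D.
        At D: go left to G.
          G is a leaf — visit G.
        At D: no right child.
      At S: no right child.
  At X: no right child.
At P: go right to R.
  Visit R.
  At R: no left child.
  At R: go right to C.
    Visit C.
    At C: go left to M.
      Visit M.
      At M: go left to K.
        Visit K.
        At K: go left to J.
          J is a leaf — visit J.
        At K: no right child.
      At M: go right to V.
        Visit V.
        At V: go left to E.
          E is a leaf — visit E.
        At V: no right child.
    At C: no right child.
Full pre-order sequence: P, X, H, S, D, G, R, C, M, K, J, V, E.

9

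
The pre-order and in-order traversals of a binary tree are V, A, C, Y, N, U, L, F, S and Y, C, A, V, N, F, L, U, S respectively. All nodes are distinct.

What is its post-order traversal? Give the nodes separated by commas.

Y, C, A, F, L, S, U, N, V

The first element of pre-order is the root; it splits in-order into left and right subtrees.
Root V: left subtree has 3 nodes {Y, C, A}, right has 5 {N, F, L, U, S}.
  Root A: left subtree has 2 nodes {Y, C}, right has 0 { }.
    Root C: left subtree has 1 node {Y}, right has 0 { }.
  Root N: left subtree has 0 nodes { }, right has 4 {F, L, U, S}.
    Root U: left subtree has 2 nodes {F, L}, right has 1 {S}.
      Root L: left subtree has 1 node {F}, right has 0 { }.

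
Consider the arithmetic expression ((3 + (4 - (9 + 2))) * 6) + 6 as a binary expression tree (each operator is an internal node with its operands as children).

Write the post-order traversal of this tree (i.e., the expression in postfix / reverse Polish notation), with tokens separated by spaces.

3 4 9 2 + - + 6 * 6 +

Post-order on an expression tree gives postfix notation: for each operator, emit left operand, right operand, then the operator.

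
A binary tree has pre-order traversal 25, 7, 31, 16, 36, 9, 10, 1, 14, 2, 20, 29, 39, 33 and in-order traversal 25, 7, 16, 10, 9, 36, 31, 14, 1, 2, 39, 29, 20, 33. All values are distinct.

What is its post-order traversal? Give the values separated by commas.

The first element of pre-order is the root; it splits in-order into left and right subtrees.
Root 25: left subtree has 0 nodes { }, right has 13 {7, 16, 10, 9, 36, 31, 14, 1, 2, 39, 29, 20, 33}.
  Root 7: left subtree has 0 nodes { }, right has 12 {16, 10, 9, 36, 31, 14, 1, 2, 39, 29, 20, 33}.
    Root 31: left subtree has 4 nodes {16, 10, 9, 36}, right has 7 {14, 1, 2, 39, 29, 20, 33}.
      Root 16: left subtree has 0 nodes { }, right has 3 {10, 9, 36}.
        Root 36: left subtree has 2 nodes {10, 9}, right has 0 { }.
          Root 9: left subtree has 1 node {10}, right has 0 { }.
      Root 1: left subtree has 1 node {14}, right has 5 {2, 39, 29, 20, 33}.
        Root 2: left subtree has 0 nodes { }, right has 4 {39, 29, 20, 33}.
          Root 20: left subtree has 2 nodes {39, 29}, right has 1 {33}.
            Root 29: left subtree has 1 node {39}, right has 0 { }.

10, 9, 36, 16, 14, 39, 29, 33, 20, 2, 1, 31, 7, 25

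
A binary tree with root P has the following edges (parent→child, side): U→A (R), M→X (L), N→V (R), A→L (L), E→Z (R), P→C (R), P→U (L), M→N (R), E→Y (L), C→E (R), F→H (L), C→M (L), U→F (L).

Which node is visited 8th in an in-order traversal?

M

In-order visits the left subtree, then the node, then the right subtree.
At P: go left to U.
  At U: go left to F.
    At F: go left to H.
      H is a leaf — visit H.
    Visit F.
    At F: no right child.
  Visit U.
  At U: go right to A.
    At A: go left to L.
      L is a leaf — visit L.
    Visit A.
    At A: no right child.
Visit P.
At P: go right to C.
  At C: go left to M.
    At M: go left to X.
      X is a leaf — visit X.
    Visit M.
    At M: go right to N.
      At N: no left child.
      Visit N.
      At N: go right to V.
        V is a leaf — visit V.
  Visit C.
  At C: go right to E.
    At E: go left to Y.
      Y is a leaf — visit Y.
    Visit E.
    At E: go right to Z.
      Z is a leaf — visit Z.
Full in-order sequence: H, F, U, L, A, P, X, M, N, V, C, Y, E, Z.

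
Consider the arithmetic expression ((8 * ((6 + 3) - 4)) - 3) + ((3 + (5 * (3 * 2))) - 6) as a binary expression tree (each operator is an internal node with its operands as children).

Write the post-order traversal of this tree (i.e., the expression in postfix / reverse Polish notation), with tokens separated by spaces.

8 6 3 + 4 - * 3 - 3 5 3 2 * * + 6 - +

Post-order on an expression tree gives postfix notation: for each operator, emit left operand, right operand, then the operator.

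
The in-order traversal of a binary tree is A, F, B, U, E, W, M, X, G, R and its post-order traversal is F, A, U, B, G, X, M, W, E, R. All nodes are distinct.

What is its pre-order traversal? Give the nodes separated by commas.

R, E, B, A, F, U, W, M, X, G

The last element of post-order is the root; it splits in-order into left and right subtrees.
Root R: left subtree has 9 nodes {A, F, B, U, E, W, M, X, G}, right has 0 { }.
  Root E: left subtree has 4 nodes {A, F, B, U}, right has 4 {W, M, X, G}.
    Root B: left subtree has 2 nodes {A, F}, right has 1 {U}.
      Root A: left subtree has 0 nodes { }, right has 1 {F}.
    Root W: left subtree has 0 nodes { }, right has 3 {M, X, G}.
      Root M: left subtree has 0 nodes { }, right has 2 {X, G}.
        Root X: left subtree has 0 nodes { }, right has 1 {G}.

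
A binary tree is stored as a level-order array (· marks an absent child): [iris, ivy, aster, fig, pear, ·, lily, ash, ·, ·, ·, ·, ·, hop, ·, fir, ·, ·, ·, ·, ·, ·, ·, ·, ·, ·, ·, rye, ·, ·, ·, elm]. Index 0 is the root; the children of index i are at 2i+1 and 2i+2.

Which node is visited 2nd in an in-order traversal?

In-order visits the left subtree, then the node, then the right subtree.
At iris: go left to ivy.
  At ivy: go left to fig.
    At fig: go left to ash.
      At ash: go left to fir.
        At fir: go left to elm.
          elm is a leaf — visit elm.
        Visit fir.
        At fir: no right child.
      Visit ash.
      At ash: no right child.
    Visit fig.
    At fig: no right child.
  Visit ivy.
  At ivy: go right to pear.
    pear is a leaf — visit pear.
Visit iris.
At iris: go right to aster.
  At aster: no left child.
  Visit aster.
  At aster: go right to lily.
    At lily: go left to hop.
      At hop: go left to rye.
        rye is a leaf — visit rye.
      Visit hop.
      At hop: no right child.
    Visit lily.
    At lily: no right child.
Full in-order sequence: elm, fir, ash, fig, ivy, pear, iris, aster, rye, hop, lily.

fir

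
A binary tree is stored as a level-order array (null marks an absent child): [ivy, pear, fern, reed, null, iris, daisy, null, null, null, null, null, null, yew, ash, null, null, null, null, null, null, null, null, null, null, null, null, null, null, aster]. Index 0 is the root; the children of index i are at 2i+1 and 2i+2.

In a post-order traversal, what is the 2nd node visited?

pear

Post-order visits the left subtree, then the right subtree, then the node.
At ivy: go left to pear.
  At pear: go left to reed.
    reed is a leaf — visit reed.
  At pear: no right child.
  Visit pear.
At ivy: go right to fern.
  At fern: go left to iris.
    iris is a leaf — visit iris.
  At fern: go right to daisy.
    At daisy: go left to yew.
      yew is a leaf — visit yew.
    At daisy: go right to ash.
      At ash: go left to aster.
        aster is a leaf — visit aster.
      At ash: no right child.
      Visit ash.
    Visit daisy.
  Visit fern.
Visit ivy.
Full post-order sequence: reed, pear, iris, yew, aster, ash, daisy, fern, ivy.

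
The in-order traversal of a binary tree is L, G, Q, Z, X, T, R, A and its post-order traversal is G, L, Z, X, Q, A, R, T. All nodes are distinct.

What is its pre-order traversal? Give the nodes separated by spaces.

The last element of post-order is the root; it splits in-order into left and right subtrees.
Root T: left subtree has 5 nodes {L, G, Q, Z, X}, right has 2 {R, A}.
  Root Q: left subtree has 2 nodes {L, G}, right has 2 {Z, X}.
    Root L: left subtree has 0 nodes { }, right has 1 {G}.
    Root X: left subtree has 1 node {Z}, right has 0 { }.
  Root R: left subtree has 0 nodes { }, right has 1 {A}.

T Q L G X Z R A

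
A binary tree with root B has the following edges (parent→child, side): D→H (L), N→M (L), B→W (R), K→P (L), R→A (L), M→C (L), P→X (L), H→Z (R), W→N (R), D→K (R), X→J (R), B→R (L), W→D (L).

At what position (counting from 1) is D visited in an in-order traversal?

6

In-order visits the left subtree, then the node, then the right subtree.
At B: go left to R.
  At R: go left to A.
    A is a leaf — visit A.
  Visit R.
  At R: no right child.
Visit B.
At B: go right to W.
  At W: go left to D.
    At D: go left to H.
      At H: no left child.
      Visit H.
      At H: go right to Z.
        Z is a leaf — visit Z.
    Visit D.
    At D: go right to K.
      At K: go left to P.
        At P: go left to X.
          At X: no left child.
          Visit X.
          At X: go right to J.
            J is a leaf — visit J.
        Visit P.
        At P: no right child.
      Visit K.
      At K: no right child.
  Visit W.
  At W: go right to N.
    At N: go left to M.
      At M: go left to C.
        C is a leaf — visit C.
      Visit M.
      At M: no right child.
    Visit N.
    At N: no right child.
Full in-order sequence: A, R, B, H, Z, D, X, J, P, K, W, C, M, N.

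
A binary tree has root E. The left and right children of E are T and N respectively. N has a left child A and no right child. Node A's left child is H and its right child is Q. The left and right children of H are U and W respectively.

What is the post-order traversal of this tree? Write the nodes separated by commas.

Post-order visits the left subtree, then the right subtree, then the node.
At E: go left to T.
  T is a leaf — visit T.
At E: go right to N.
  At N: go left to A.
    At A: go left to H.
      At H: go left to U.
        U is a leaf — visit U.
      At H: go right to W.
        W is a leaf — visit W.
      Visit H.
    At A: go right to Q.
      Q is a leaf — visit Q.
    Visit A.
  At N: no right child.
  Visit N.
Visit E.

T, U, W, H, Q, A, N, E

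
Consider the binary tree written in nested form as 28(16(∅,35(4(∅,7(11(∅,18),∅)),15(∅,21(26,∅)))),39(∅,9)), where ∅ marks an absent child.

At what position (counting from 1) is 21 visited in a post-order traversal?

Post-order visits the left subtree, then the right subtree, then the node.
At 28: go left to 16.
  At 16: no left child.
  At 16: go right to 35.
    At 35: go left to 4.
      At 4: no left child.
      At 4: go right to 7.
        At 7: go left to 11.
          At 11: no left child.
          At 11: go right to 18.
            18 is a leaf — visit 18.
          Visit 11.
        At 7: no right child.
        Visit 7.
      Visit 4.
    At 35: go right to 15.
      At 15: no left child.
      At 15: go right to 21.
        At 21: go left to 26.
          26 is a leaf — visit 26.
        At 21: no right child.
        Visit 21.
      Visit 15.
    Visit 35.
  Visit 16.
At 28: go right to 39.
  At 39: no left child.
  At 39: go right to 9.
    9 is a leaf — visit 9.
  Visit 39.
Visit 28.
Full post-order sequence: 18, 11, 7, 4, 26, 21, 15, 35, 16, 9, 39, 28.

6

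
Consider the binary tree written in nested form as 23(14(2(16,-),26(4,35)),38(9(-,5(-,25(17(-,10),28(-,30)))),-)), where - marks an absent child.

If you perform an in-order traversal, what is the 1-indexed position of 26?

In-order visits the left subtree, then the node, then the right subtree.
At 23: go left to 14.
  At 14: go left to 2.
    At 2: go left to 16.
      16 is a leaf — visit 16.
    Visit 2.
    At 2: no right child.
  Visit 14.
  At 14: go right to 26.
    At 26: go left to 4.
      4 is a leaf — visit 4.
    Visit 26.
    At 26: go right to 35.
      35 is a leaf — visit 35.
Visit 23.
At 23: go right to 38.
  At 38: go left to 9.
    At 9: no left child.
    Visit 9.
    At 9: go right to 5.
      At 5: no left child.
      Visit 5.
      At 5: go right to 25.
        At 25: go left to 17.
          At 17: no left child.
          Visit 17.
          At 17: go right to 10.
            10 is a leaf — visit 10.
        Visit 25.
        At 25: go right to 28.
          At 28: no left child.
          Visit 28.
          At 28: go right to 30.
            30 is a leaf — visit 30.
  Visit 38.
  At 38: no right child.
Full in-order sequence: 16, 2, 14, 4, 26, 35, 23, 9, 5, 17, 10, 25, 28, 30, 38.

5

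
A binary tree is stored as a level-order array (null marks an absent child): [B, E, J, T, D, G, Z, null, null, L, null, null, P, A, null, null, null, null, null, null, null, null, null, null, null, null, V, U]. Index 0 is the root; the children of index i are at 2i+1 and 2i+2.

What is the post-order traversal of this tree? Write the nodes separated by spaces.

Post-order visits the left subtree, then the right subtree, then the node.
At B: go left to E.
  At E: go left to T.
    T is a leaf — visit T.
  At E: go right to D.
    At D: go left to L.
      L is a leaf — visit L.
    At D: no right child.
    Visit D.
  Visit E.
At B: go right to J.
  At J: go left to G.
    At G: no left child.
    At G: go right to P.
      At P: no left child.
      At P: go right to V.
        V is a leaf — visit V.
      Visit P.
    Visit G.
  At J: go right to Z.
    At Z: go left to A.
      At A: go left to U.
        U is a leaf — visit U.
      At A: no right child.
      Visit A.
    At Z: no right child.
    Visit Z.
  Visit J.
Visit B.

T L D E V P G U A Z J B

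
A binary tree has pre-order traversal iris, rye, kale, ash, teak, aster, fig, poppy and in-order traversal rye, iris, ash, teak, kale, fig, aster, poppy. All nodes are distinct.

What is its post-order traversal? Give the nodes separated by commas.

The first element of pre-order is the root; it splits in-order into left and right subtrees.
Root iris: left subtree has 1 node {rye}, right has 6 {ash, teak, kale, fig, aster, poppy}.
  Root kale: left subtree has 2 nodes {ash, teak}, right has 3 {fig, aster, poppy}.
    Root ash: left subtree has 0 nodes { }, right has 1 {teak}.
    Root aster: left subtree has 1 node {fig}, right has 1 {poppy}.

rye, teak, ash, fig, poppy, aster, kale, iris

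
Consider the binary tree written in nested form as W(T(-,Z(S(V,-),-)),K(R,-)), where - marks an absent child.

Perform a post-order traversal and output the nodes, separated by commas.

V, S, Z, T, R, K, W

Post-order visits the left subtree, then the right subtree, then the node.
At W: go left to T.
  At T: no left child.
  At T: go right to Z.
    At Z: go left to S.
      At S: go left to V.
        V is a leaf — visit V.
      At S: no right child.
      Visit S.
    At Z: no right child.
    Visit Z.
  Visit T.
At W: go right to K.
  At K: go left to R.
    R is a leaf — visit R.
  At K: no right child.
  Visit K.
Visit W.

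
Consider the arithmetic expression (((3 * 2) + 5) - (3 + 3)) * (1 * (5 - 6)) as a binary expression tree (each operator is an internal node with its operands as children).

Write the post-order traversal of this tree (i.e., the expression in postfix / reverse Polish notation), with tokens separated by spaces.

3 2 * 5 + 3 3 + - 1 5 6 - * *

Post-order on an expression tree gives postfix notation: for each operator, emit left operand, right operand, then the operator.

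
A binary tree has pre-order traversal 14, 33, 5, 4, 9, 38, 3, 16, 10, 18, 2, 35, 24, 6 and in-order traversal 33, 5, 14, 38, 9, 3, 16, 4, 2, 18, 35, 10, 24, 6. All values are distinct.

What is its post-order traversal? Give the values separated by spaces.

5 33 38 16 3 9 2 35 18 6 24 10 4 14

The first element of pre-order is the root; it splits in-order into left and right subtrees.
Root 14: left subtree has 2 nodes {33, 5}, right has 11 {38, 9, 3, 16, 4, 2, 18, 35, 10, 24, 6}.
  Root 33: left subtree has 0 nodes { }, right has 1 {5}.
  Root 4: left subtree has 4 nodes {38, 9, 3, 16}, right has 6 {2, 18, 35, 10, 24, 6}.
    Root 9: left subtree has 1 node {38}, right has 2 {3, 16}.
      Root 3: left subtree has 0 nodes { }, right has 1 {16}.
    Root 10: left subtree has 3 nodes {2, 18, 35}, right has 2 {24, 6}.
      Root 18: left subtree has 1 node {2}, right has 1 {35}.
      Root 24: left subtree has 0 nodes { }, right has 1 {6}.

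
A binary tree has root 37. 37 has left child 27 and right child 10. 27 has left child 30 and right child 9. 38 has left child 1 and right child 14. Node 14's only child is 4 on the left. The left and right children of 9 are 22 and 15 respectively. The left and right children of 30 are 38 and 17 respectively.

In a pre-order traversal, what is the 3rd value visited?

Pre-order visits the node, then its left subtree, then its right subtree.
Visit 37.
At 37: go left to 27.
  Visit 27.
  At 27: go left to 30.
    Visit 30.
    At 30: go left to 38.
      Visit 38.
      At 38: go left to 1.
        1 is a leaf — visit 1.
      At 38: go right to 14.
        Visit 14.
        At 14: go left to 4.
          4 is a leaf — visit 4.
        At 14: no right child.
    At 30: go right to 17.
      17 is a leaf — visit 17.
  At 27: go right to 9.
    Visit 9.
    At 9: go left to 22.
      22 is a leaf — visit 22.
    At 9: go right to 15.
      15 is a leaf — visit 15.
At 37: go right to 10.
  10 is a leaf — visit 10.
Full pre-order sequence: 37, 27, 30, 38, 1, 14, 4, 17, 9, 22, 15, 10.

30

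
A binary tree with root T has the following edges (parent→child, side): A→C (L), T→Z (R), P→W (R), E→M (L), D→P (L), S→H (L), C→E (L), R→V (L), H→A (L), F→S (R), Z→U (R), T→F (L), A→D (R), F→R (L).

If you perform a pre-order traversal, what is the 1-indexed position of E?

9

Pre-order visits the node, then its left subtree, then its right subtree.
Visit T.
At T: go left to F.
  Visit F.
  At F: go left to R.
    Visit R.
    At R: go left to V.
      V is a leaf — visit V.
    At R: no right child.
  At F: go right to S.
    Visit S.
    At S: go left to H.
      Visit H.
      At H: go left to A.
        Visit A.
        At A: go left to C.
          Visit C.
          At C: go left to E.
            Visit E.
            At E: go left to M.
              M is a leaf — visit M.
            At E: no right child.
          At C: no right child.
        At A: go right to D.
          Visit D.
          At D: go left to P.
            Visit P.
            At P: no left child.
            At P: go right to W.
              W is a leaf — visit W.
          At D: no right child.
      At H: no right child.
    At S: no right child.
At T: go right to Z.
  Visit Z.
  At Z: no left child.
  At Z: go right to U.
    U is a leaf — visit U.
Full pre-order sequence: T, F, R, V, S, H, A, C, E, M, D, P, W, Z, U.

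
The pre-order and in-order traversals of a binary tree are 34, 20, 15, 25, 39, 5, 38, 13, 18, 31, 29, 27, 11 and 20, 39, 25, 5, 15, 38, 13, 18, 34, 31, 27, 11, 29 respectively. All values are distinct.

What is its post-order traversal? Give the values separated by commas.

39, 5, 25, 18, 13, 38, 15, 20, 11, 27, 29, 31, 34

The first element of pre-order is the root; it splits in-order into left and right subtrees.
Root 34: left subtree has 8 nodes {20, 39, 25, 5, 15, 38, 13, 18}, right has 4 {31, 27, 11, 29}.
  Root 20: left subtree has 0 nodes { }, right has 7 {39, 25, 5, 15, 38, 13, 18}.
    Root 15: left subtree has 3 nodes {39, 25, 5}, right has 3 {38, 13, 18}.
      Root 25: left subtree has 1 node {39}, right has 1 {5}.
      Root 38: left subtree has 0 nodes { }, right has 2 {13, 18}.
        Root 13: left subtree has 0 nodes { }, right has 1 {18}.
  Root 31: left subtree has 0 nodes { }, right has 3 {27, 11, 29}.
    Root 29: left subtree has 2 nodes {27, 11}, right has 0 { }.
      Root 27: left subtree has 0 nodes { }, right has 1 {11}.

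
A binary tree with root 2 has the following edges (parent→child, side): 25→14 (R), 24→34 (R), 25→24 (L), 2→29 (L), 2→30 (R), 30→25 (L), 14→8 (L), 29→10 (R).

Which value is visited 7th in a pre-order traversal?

34

Pre-order visits the node, then its left subtree, then its right subtree.
Visit 2.
At 2: go left to 29.
  Visit 29.
  At 29: no left child.
  At 29: go right to 10.
    10 is a leaf — visit 10.
At 2: go right to 30.
  Visit 30.
  At 30: go left to 25.
    Visit 25.
    At 25: go left to 24.
      Visit 24.
      At 24: no left child.
      At 24: go right to 34.
        34 is a leaf — visit 34.
    At 25: go right to 14.
      Visit 14.
      At 14: go left to 8.
        8 is a leaf — visit 8.
      At 14: no right child.
  At 30: no right child.
Full pre-order sequence: 2, 29, 10, 30, 25, 24, 34, 14, 8.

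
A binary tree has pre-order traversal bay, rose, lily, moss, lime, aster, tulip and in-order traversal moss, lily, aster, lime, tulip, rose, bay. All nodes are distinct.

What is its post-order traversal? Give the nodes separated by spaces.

moss aster tulip lime lily rose bay

The first element of pre-order is the root; it splits in-order into left and right subtrees.
Root bay: left subtree has 6 nodes {moss, lily, aster, lime, tulip, rose}, right has 0 { }.
  Root rose: left subtree has 5 nodes {moss, lily, aster, lime, tulip}, right has 0 { }.
    Root lily: left subtree has 1 node {moss}, right has 3 {aster, lime, tulip}.
      Root lime: left subtree has 1 node {aster}, right has 1 {tulip}.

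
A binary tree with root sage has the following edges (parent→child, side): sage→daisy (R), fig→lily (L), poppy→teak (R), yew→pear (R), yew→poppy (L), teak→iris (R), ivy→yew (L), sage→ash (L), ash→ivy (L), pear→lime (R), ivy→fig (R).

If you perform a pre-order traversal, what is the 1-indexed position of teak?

6

Pre-order visits the node, then its left subtree, then its right subtree.
Visit sage.
At sage: go left to ash.
  Visit ash.
  At ash: go left to ivy.
    Visit ivy.
    At ivy: go left to yew.
      Visit yew.
      At yew: go left to poppy.
        Visit poppy.
        At poppy: no left child.
        At poppy: go right to teak.
          Visit teak.
          At teak: no left child.
          At teak: go right to iris.
            iris is a leaf — visit iris.
      At yew: go right to pear.
        Visit pear.
        At pear: no left child.
        At pear: go right to lime.
          lime is a leaf — visit lime.
    At ivy: go right to fig.
      Visit fig.
      At fig: go left to lily.
        lily is a leaf — visit lily.
      At fig: no right child.
  At ash: no right child.
At sage: go right to daisy.
  daisy is a leaf — visit daisy.
Full pre-order sequence: sage, ash, ivy, yew, poppy, teak, iris, pear, lime, fig, lily, daisy.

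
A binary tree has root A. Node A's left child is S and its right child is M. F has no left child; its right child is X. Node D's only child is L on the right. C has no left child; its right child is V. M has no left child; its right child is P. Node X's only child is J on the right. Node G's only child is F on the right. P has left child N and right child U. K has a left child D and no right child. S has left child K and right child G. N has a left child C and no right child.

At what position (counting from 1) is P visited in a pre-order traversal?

Pre-order visits the node, then its left subtree, then its right subtree.
Visit A.
At A: go left to S.
  Visit S.
  At S: go left to K.
    Visit K.
    At K: go left to D.
      Visit D.
      At D: no left child.
      At D: go right to L.
        L is a leaf — visit L.
    At K: no right child.
  At S: go right to G.
    Visit G.
    At G: no left child.
    At G: go right to F.
      Visit F.
      At F: no left child.
      At F: go right to X.
        Visit X.
        At X: no left child.
        At X: go right to J.
          J is a leaf — visit J.
At A: go right to M.
  Visit M.
  At M: no left child.
  At M: go right to P.
    Visit P.
    At P: go left to N.
      Visit N.
      At N: go left to C.
        Visit C.
        At C: no left child.
        At C: go right to V.
          V is a leaf — visit V.
      At N: no right child.
    At P: go right to U.
      U is a leaf — visit U.
Full pre-order sequence: A, S, K, D, L, G, F, X, J, M, P, N, C, V, U.

11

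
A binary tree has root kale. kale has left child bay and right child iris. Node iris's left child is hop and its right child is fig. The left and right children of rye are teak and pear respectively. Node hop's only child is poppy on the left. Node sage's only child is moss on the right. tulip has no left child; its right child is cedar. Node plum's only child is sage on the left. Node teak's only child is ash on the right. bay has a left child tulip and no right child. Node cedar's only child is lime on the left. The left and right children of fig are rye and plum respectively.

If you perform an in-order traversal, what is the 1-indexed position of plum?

In-order visits the left subtree, then the node, then the right subtree.
At kale: go left to bay.
  At bay: go left to tulip.
    At tulip: no left child.
    Visit tulip.
    At tulip: go right to cedar.
      At cedar: go left to lime.
        lime is a leaf — visit lime.
      Visit cedar.
      At cedar: no right child.
  Visit bay.
  At bay: no right child.
Visit kale.
At kale: go right to iris.
  At iris: go left to hop.
    At hop: go left to poppy.
      poppy is a leaf — visit poppy.
    Visit hop.
    At hop: no right child.
  Visit iris.
  At iris: go right to fig.
    At fig: go left to rye.
      At rye: go left to teak.
        At teak: no left child.
        Visit teak.
        At teak: go right to ash.
          ash is a leaf — visit ash.
      Visit rye.
      At rye: go right to pear.
        pear is a leaf — visit pear.
    Visit fig.
    At fig: go right to plum.
      At plum: go left to sage.
        At sage: no left child.
        Visit sage.
        At sage: go right to moss.
          moss is a leaf — visit moss.
      Visit plum.
      At plum: no right child.
Full in-order sequence: tulip, lime, cedar, bay, kale, poppy, hop, iris, teak, ash, rye, pear, fig, sage, moss, plum.

16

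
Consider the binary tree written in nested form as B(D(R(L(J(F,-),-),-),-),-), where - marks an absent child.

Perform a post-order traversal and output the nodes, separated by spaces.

F J L R D B

Post-order visits the left subtree, then the right subtree, then the node.
At B: go left to D.
  At D: go left to R.
    At R: go left to L.
      At L: go left to J.
        At J: go left to F.
          F is a leaf — visit F.
        At J: no right child.
        Visit J.
      At L: no right child.
      Visit L.
    At R: no right child.
    Visit R.
  At D: no right child.
  Visit D.
At B: no right child.
Visit B.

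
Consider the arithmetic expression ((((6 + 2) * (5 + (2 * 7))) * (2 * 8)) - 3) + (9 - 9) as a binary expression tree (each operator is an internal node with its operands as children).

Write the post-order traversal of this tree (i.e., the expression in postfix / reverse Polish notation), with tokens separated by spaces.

Post-order on an expression tree gives postfix notation: for each operator, emit left operand, right operand, then the operator.

6 2 + 5 2 7 * + * 2 8 * * 3 - 9 9 - +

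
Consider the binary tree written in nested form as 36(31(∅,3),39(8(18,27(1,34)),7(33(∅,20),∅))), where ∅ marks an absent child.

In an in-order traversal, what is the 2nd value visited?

In-order visits the left subtree, then the node, then the right subtree.
At 36: go left to 31.
  At 31: no left child.
  Visit 31.
  At 31: go right to 3.
    3 is a leaf — visit 3.
Visit 36.
At 36: go right to 39.
  At 39: go left to 8.
    At 8: go left to 18.
      18 is a leaf — visit 18.
    Visit 8.
    At 8: go right to 27.
      At 27: go left to 1.
        1 is a leaf — visit 1.
      Visit 27.
      At 27: go right to 34.
        34 is a leaf — visit 34.
  Visit 39.
  At 39: go right to 7.
    At 7: go left to 33.
      At 33: no left child.
      Visit 33.
      At 33: go right to 20.
        20 is a leaf — visit 20.
    Visit 7.
    At 7: no right child.
Full in-order sequence: 31, 3, 36, 18, 8, 1, 27, 34, 39, 33, 20, 7.

3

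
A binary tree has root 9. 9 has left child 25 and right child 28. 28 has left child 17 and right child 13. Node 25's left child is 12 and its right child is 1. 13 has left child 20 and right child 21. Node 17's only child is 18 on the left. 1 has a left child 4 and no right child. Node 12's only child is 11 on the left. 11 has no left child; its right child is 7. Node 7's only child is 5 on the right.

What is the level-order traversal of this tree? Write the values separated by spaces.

9 25 28 12 1 17 13 11 4 18 20 21 7 5

Level-order visits nodes level by level from the root, left to right within each level.
Level 0: 9
Level 1: 25, 28
Level 2: 12, 1, 17, 13
Level 3: 11, 4, 18, 20, 21
Level 4: 7
Level 5: 5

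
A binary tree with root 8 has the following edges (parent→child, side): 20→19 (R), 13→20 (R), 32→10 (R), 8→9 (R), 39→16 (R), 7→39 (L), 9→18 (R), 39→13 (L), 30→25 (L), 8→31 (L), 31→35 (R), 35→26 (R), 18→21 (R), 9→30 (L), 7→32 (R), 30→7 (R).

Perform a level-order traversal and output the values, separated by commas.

Level-order visits nodes level by level from the root, left to right within each level.
Level 0: 8
Level 1: 31, 9
Level 2: 35, 30, 18
Level 3: 26, 25, 7, 21
Level 4: 39, 32
Level 5: 13, 16, 10
Level 6: 20
Level 7: 19

8, 31, 9, 35, 30, 18, 26, 25, 7, 21, 39, 32, 13, 16, 10, 20, 19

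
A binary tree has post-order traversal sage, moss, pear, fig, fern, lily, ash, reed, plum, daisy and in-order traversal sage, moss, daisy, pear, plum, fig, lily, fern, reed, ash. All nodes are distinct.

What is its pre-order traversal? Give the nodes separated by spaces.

daisy moss sage plum pear reed lily fig fern ash

The last element of post-order is the root; it splits in-order into left and right subtrees.
Root daisy: left subtree has 2 nodes {sage, moss}, right has 7 {pear, plum, fig, lily, fern, reed, ash}.
  Root moss: left subtree has 1 node {sage}, right has 0 { }.
  Root plum: left subtree has 1 node {pear}, right has 5 {fig, lily, fern, reed, ash}.
    Root reed: left subtree has 3 nodes {fig, lily, fern}, right has 1 {ash}.
      Root lily: left subtree has 1 node {fig}, right has 1 {fern}.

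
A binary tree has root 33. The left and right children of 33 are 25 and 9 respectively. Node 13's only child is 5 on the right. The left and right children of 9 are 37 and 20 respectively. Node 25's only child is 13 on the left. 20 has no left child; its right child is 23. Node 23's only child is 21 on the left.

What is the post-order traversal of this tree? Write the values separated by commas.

5, 13, 25, 37, 21, 23, 20, 9, 33

Post-order visits the left subtree, then the right subtree, then the node.
At 33: go left to 25.
  At 25: go left to 13.
    At 13: no left child.
    At 13: go right to 5.
      5 is a leaf — visit 5.
    Visit 13.
  At 25: no right child.
  Visit 25.
At 33: go right to 9.
  At 9: go left to 37.
    37 is a leaf — visit 37.
  At 9: go right to 20.
    At 20: no left child.
    At 20: go right to 23.
      At 23: go left to 21.
        21 is a leaf — visit 21.
      At 23: no right child.
      Visit 23.
    Visit 20.
  Visit 9.
Visit 33.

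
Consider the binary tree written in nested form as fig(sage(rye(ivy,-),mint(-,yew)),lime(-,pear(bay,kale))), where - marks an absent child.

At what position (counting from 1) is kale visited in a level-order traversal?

Level-order visits nodes level by level from the root, left to right within each level.
Level 0: fig
Level 1: sage, lime
Level 2: rye, mint, pear
Level 3: ivy, yew, bay, kale
Full level-order sequence: fig, sage, lime, rye, mint, pear, ivy, yew, bay, kale.

10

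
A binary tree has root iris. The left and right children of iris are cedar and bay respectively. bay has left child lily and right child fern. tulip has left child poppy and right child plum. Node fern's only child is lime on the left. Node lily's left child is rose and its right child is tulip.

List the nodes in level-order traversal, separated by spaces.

Level-order visits nodes level by level from the root, left to right within each level.
Level 0: iris
Level 1: cedar, bay
Level 2: lily, fern
Level 3: rose, tulip, lime
Level 4: poppy, plum

iris cedar bay lily fern rose tulip lime poppy plum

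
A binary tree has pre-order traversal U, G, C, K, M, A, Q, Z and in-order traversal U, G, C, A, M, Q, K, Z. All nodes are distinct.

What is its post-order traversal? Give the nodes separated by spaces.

The first element of pre-order is the root; it splits in-order into left and right subtrees.
Root U: left subtree has 0 nodes { }, right has 7 {G, C, A, M, Q, K, Z}.
  Root G: left subtree has 0 nodes { }, right has 6 {C, A, M, Q, K, Z}.
    Root C: left subtree has 0 nodes { }, right has 5 {A, M, Q, K, Z}.
      Root K: left subtree has 3 nodes {A, M, Q}, right has 1 {Z}.
        Root M: left subtree has 1 node {A}, right has 1 {Q}.

A Q M Z K C G U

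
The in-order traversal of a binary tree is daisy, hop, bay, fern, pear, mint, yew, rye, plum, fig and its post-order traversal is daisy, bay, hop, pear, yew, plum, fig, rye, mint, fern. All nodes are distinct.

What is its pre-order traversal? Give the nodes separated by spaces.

fern hop daisy bay mint pear rye yew fig plum

The last element of post-order is the root; it splits in-order into left and right subtrees.
Root fern: left subtree has 3 nodes {daisy, hop, bay}, right has 6 {pear, mint, yew, rye, plum, fig}.
  Root hop: left subtree has 1 node {daisy}, right has 1 {bay}.
  Root mint: left subtree has 1 node {pear}, right has 4 {yew, rye, plum, fig}.
    Root rye: left subtree has 1 node {yew}, right has 2 {plum, fig}.
      Root fig: left subtree has 1 node {plum}, right has 0 { }.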